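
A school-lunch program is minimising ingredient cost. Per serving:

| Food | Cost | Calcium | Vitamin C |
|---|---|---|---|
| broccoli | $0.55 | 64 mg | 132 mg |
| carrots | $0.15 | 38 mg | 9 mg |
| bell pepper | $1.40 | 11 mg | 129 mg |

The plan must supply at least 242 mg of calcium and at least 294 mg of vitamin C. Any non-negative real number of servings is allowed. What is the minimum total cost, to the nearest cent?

This is a tiny linear program; its minimum lies at a vertex of the feasible set. List the vertices and price them.
broccoli only: max(242/64, 294/132) = 3.781 servings → $2.08.
carrots only: max(242/38, 294/9) = 32.67 servings → $4.90.
bell pepper only: max(242/11, 294/129) = 22 servings → $30.80.
broccoli + carrots with both tight: 2.026 servings and 2.957 servings → $1.56.
broccoli + bell pepper: the both-tight solution has a negative serving — not a feasible corner.
carrots + bell pepper with both tight: 5.826 servings and 1.873 servings → $3.50.
The minimum over all feasible corners is $1.56.

$1.56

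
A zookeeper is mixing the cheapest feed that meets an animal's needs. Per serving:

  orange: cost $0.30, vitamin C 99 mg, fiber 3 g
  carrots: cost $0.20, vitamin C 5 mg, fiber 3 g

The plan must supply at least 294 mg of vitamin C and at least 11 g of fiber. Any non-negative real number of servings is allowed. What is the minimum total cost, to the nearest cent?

$1.03

A basic optimal solution has at most two foods positive. Try each food alone and each pair with both targets met exactly.
orange only: max(294/99, 11/3) = 3.667 servings → $1.10.
carrots only: max(294/5, 11/3) = 58.8 servings → $11.76.
orange + carrots with both tight: 2.933 servings and 0.734 servings → $1.03.
The minimum over all feasible corners is $1.03.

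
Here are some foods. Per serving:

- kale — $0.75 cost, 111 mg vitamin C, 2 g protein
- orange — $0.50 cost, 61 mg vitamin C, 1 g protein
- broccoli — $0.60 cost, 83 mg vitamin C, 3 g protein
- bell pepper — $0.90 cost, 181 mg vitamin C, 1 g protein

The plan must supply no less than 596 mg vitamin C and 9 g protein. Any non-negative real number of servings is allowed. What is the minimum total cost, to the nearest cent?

Compare the cost at each extreme point of the feasible region.
kale only: max(596/111, 9/2) = 5.369 servings → $4.03.
orange only: max(596/61, 9/1) = 9.77 servings → $4.89.
broccoli only: max(596/83, 9/3) = 7.181 servings → $4.31.
bell pepper only: max(596/181, 9/1) = 9 servings → $8.10.
kale + orange: intersection lies outside the first quadrant.
kale + broccoli with both targets exact would need a negative amount; discard.
kale + bell pepper with both tight: 4.116 servings and 0.7689 servings → $3.78.
orange + broccoli with both targets exact would need a negative amount; discard.
orange + bell pepper with both tight: 8.608 servings and 0.3917 servings → $4.66.
broccoli + bell pepper with both tight: 2.246 servings and 2.263 servings → $3.38.
The minimum over all feasible corners is $3.38.

$3.38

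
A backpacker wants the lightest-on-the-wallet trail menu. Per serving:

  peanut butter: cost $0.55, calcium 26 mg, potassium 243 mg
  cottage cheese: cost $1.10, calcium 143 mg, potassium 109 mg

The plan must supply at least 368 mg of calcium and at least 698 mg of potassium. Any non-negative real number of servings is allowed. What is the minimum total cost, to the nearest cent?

$3.49

peanut butter only: max(368/26, 698/243) = 14.15 servings → $7.78.
cottage cheese only: max(368/143, 698/109) = 6.404 servings → $7.04.
peanut butter + cottage cheese with both tight: 1.871 servings and 2.233 servings → $3.49.
The minimum over all feasible corners is $3.49.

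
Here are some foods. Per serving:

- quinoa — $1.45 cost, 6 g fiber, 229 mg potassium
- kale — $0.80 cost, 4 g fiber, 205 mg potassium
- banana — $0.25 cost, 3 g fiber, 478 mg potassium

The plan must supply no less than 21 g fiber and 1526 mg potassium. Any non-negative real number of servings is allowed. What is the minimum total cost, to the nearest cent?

With two linear requirements the optimum uses one or two foods; enumerate the corners.
quinoa only: max(21/6, 1526/229) = 6.664 servings → $9.66.
kale only: max(21/4, 1526/205) = 7.444 servings → $5.96.
banana only: max(21/3, 1526/478) = 7 servings → $1.75.
quinoa + kale: the both-tight solution has a negative serving — not a feasible corner.
quinoa + banana with both tight: 2.503 servings and 1.993 servings → $4.13.
kale + banana with both tight: 4.21 servings and 1.387 servings → $3.71.
The minimum over all feasible corners is $1.75.

$1.75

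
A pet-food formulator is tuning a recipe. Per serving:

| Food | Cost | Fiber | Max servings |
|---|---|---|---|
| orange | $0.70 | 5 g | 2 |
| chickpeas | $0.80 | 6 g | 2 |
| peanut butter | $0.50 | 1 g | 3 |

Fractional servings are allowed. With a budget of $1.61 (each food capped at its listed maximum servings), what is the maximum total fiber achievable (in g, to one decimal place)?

Fiber per dollar: chickpeas 7.5, orange 7.143, peanut butter 2.
Take 2 servings of chickpeas: spends $1.60, +12.0 g fiber (running total 12.0 g).
Take 0.01429 servings of orange: spends $0.01, +0.1 g fiber (running total 12.1 g).
Greedy by best ratio exhausts the cost allowance optimally: 12.1 g.

12.1 g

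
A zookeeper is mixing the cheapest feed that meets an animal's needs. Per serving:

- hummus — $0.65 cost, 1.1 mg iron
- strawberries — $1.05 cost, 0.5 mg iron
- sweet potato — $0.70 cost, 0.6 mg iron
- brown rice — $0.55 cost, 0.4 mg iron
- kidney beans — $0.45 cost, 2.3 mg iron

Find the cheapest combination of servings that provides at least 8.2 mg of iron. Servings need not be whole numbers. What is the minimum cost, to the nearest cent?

Cost per mg of iron: kidney beans $0.1957, hummus $0.5909, sweet potato $1.1667, brown rice $1.3750, strawberries $2.1000.
With no serving limits, use only kidney beans: 8.2 mg / 2.3 mg = 3.565 servings × $0.45 = $1.60.

$1.60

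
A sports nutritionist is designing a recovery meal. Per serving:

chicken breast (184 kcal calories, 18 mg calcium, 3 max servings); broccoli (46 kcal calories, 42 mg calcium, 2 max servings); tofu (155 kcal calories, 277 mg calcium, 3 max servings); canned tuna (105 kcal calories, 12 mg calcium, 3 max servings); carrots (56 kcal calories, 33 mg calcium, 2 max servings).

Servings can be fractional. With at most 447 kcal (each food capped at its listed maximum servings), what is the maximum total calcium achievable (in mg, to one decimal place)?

Calcium per kcal: tofu 1.787, broccoli 0.913, carrots 0.5893, canned tuna 0.1143, chicken breast 0.09783.
Take 2.884 servings of tofu: uses 447 kcal, +798.8 mg calcium (running total 798.8 mg).
Filling greedily by calcium-per-kcal is optimal for one linear limit, giving 798.8 mg.

798.8 mg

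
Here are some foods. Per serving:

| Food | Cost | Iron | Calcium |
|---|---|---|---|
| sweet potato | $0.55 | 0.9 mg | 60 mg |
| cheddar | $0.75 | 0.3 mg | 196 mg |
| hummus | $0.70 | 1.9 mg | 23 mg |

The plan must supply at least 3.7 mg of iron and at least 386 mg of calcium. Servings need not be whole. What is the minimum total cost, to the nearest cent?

Compare the cost at each extreme point of the feasible region.
sweet potato only: max(3.7/0.9, 386/60) = 6.433 servings → $3.54.
cheddar only: max(3.7/0.3, 386/196) = 12.33 servings → $9.25.
hummus only: max(3.7/1.9, 386/23) = 16.78 servings → $11.75.
sweet potato + cheddar with both tight: 3.847 servings and 0.7917 servings → $2.71.
sweet potato + hummus: the both-tight solution has a negative serving — not a feasible corner.
cheddar + hummus with both tight: 1.774 servings and 1.667 servings → $2.50.
Cheapest feasible corner: $2.50.

$2.50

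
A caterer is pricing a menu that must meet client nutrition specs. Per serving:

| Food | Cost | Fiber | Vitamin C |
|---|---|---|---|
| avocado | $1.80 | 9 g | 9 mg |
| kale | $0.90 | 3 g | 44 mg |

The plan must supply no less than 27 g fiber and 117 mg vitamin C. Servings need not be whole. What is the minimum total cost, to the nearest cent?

$6.06

An LP optimum is at a vertex; with two nutrient constraints at most two foods are used. Check each candidate.
avocado only: max(27/9, 117/9) = 13 servings → $23.40.
kale only: max(27/3, 117/44) = 9 servings → $8.10.
avocado + kale with both tight: 2.268 servings and 2.195 servings → $6.06.
Cheapest feasible corner: $6.06.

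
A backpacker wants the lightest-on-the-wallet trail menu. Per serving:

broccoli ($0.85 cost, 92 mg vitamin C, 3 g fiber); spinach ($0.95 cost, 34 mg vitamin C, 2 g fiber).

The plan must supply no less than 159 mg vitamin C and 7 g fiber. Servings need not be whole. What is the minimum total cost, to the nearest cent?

Check every corner: each single food scaled to meet both minima, and each pair solved so both constraints bind.
broccoli only: max(159/92, 7/3) = 2.333 servings → $1.98.
spinach only: max(159/34, 7/2) = 4.676 servings → $4.44.
broccoli + spinach with both tight: 0.9756 servings and 2.037 servings → $2.76.
The minimum over all feasible corners is $1.98.

$1.98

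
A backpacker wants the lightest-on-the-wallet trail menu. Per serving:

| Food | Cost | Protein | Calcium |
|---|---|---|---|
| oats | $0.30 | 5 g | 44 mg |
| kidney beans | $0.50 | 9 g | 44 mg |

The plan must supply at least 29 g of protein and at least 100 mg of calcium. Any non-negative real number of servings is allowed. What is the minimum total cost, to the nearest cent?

$1.61

With two linear requirements the optimum uses one or two foods; enumerate the corners.
oats only: max(29/5, 100/44) = 5.8 servings → $1.74.
kidney beans only: max(29/9, 100/44) = 3.222 servings → $1.61.
oats + kidney beans: the both-tight solution has a negative serving — not a feasible corner.
The minimum over all feasible corners is $1.61.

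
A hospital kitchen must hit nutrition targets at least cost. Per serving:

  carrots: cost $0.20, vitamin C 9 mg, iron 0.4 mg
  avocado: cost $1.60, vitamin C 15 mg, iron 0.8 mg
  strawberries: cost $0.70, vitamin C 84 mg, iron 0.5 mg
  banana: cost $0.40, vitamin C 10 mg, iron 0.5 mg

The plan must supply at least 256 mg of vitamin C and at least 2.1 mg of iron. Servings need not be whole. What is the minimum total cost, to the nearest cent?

Compare the cost at each extreme point of the feasible region.
carrots only: max(256/9, 2.1/0.4) = 28.44 servings → $5.69.
avocado only: max(256/15, 2.1/0.8) = 17.07 servings → $27.31.
strawberries only: max(256/84, 2.1/0.5) = 4.2 servings → $2.94.
banana only: max(256/10, 2.1/0.5) = 25.6 servings → $10.24.
carrots + avocado: intersection lies outside the first quadrant.
carrots + strawberries with both tight: 1.663 servings and 2.869 servings → $2.34.
carrots + banana: the both-tight solution has a negative serving — not a feasible corner.
avocado + strawberries with both tight: 0.8107 servings and 2.903 servings → $3.33.
avocado + banana with both targets exact would need a negative amount; discard.
strawberries + banana with both tight: 2.892 servings and 1.308 servings → $2.55.
So the least-cost plan costs $2.34.

$2.34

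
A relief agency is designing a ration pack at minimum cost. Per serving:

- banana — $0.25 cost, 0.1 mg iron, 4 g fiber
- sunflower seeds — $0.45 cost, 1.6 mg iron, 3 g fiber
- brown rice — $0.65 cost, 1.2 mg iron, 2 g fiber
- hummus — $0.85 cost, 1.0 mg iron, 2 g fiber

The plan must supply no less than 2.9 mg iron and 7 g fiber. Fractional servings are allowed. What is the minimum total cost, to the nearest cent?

Compare the cost at each extreme point of the feasible region.
banana only: max(2.9/0.1, 7/4) = 29 servings → $7.25.
sunflower seeds only: max(2.9/1.6, 7/3) = 2.333 servings → $1.05.
brown rice only: max(2.9/1.2, 7/2) = 3.5 servings → $2.27.
hummus only: max(2.9/1.0, 7/2) = 3.5 servings → $2.98.
banana + sunflower seeds with both tight: 0.4098 servings and 1.787 servings → $0.91.
banana + brown rice with both tight: 0.5652 servings and 2.37 servings → $1.68.
banana + hummus with both tight: 0.3158 servings and 2.868 servings → $2.52.
sunflower seeds + brown rice: the both-tight solution has a negative serving — not a feasible corner.
sunflower seeds + hummus with both targets exact would need a negative amount; discard.
brown rice + hummus: intersection lies outside the first quadrant.
Cheapest feasible corner: $0.91.

$0.91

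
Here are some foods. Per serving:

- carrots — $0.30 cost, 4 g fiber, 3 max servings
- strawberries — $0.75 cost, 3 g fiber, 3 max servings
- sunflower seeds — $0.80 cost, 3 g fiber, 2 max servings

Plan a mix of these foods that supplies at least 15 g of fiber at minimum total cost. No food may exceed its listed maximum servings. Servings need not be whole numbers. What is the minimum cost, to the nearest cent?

Cost per g of fiber: carrots $0.0750, strawberries $0.2500, sunflower seeds $0.2667.
Take 3 servings of carrots: +12.0 g fiber for $0.90 (total $0.90, still need 3.0 g).
Take 1 serving of strawberries: +3.0 g fiber for $0.75 (total $1.65, still need 0.0 g).
Greedy by cheapest-per-g is optimal for a single linear constraint, so the minimum cost is $1.65.

$1.65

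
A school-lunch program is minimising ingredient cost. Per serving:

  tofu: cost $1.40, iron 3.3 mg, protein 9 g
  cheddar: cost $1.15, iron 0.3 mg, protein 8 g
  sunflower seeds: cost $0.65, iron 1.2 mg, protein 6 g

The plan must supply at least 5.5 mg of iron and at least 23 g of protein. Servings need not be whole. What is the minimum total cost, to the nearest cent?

$2.75

Check every corner: each single food scaled to meet both minima, and each pair solved so both constraints bind.
tofu only: max(5.5/3.3, 23/9) = 2.556 servings → $3.58.
cheddar only: max(5.5/0.3, 23/8) = 18.33 servings → $21.08.
sunflower seeds only: max(5.5/1.2, 23/6) = 4.583 servings → $2.98.
tofu + cheddar with both tight: 1.565 servings and 1.114 servings → $3.47.
tofu + sunflower seeds with both tight: 0.6 servings and 2.933 servings → $2.75.
cheddar + sunflower seeds with both targets exact would need a negative amount; discard.
So the least-cost plan costs $2.75.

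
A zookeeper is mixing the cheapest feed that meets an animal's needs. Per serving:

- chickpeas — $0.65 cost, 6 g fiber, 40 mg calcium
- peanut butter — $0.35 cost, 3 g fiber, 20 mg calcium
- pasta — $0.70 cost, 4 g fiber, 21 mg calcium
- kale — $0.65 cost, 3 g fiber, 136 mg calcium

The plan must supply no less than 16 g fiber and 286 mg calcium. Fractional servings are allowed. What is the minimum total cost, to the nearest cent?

$2.24

Compare the cost at each extreme point of the feasible region.
chickpeas only: max(16/6, 286/40) = 7.15 servings → $4.65.
peanut butter only: max(16/3, 286/20) = 14.3 servings → $5.00.
pasta only: max(16/4, 286/21) = 13.62 servings → $9.53.
kale only: max(16/3, 286/136) = 5.333 servings → $3.47.
chickpeas + peanut butter (both tight): parallel constraints — no distinct corner.
chickpeas + pasta: intersection lies outside the first quadrant.
chickpeas + kale with both tight: 1.894 servings and 1.546 servings → $2.24.
peanut butter + pasta with both targets exact would need a negative amount; discard.
peanut butter + kale with both tight: 3.787 servings and 1.546 servings → $2.33.
pasta + kale with both tight: 2.74 servings and 1.68 servings → $3.01.
Cheapest feasible corner: $2.24.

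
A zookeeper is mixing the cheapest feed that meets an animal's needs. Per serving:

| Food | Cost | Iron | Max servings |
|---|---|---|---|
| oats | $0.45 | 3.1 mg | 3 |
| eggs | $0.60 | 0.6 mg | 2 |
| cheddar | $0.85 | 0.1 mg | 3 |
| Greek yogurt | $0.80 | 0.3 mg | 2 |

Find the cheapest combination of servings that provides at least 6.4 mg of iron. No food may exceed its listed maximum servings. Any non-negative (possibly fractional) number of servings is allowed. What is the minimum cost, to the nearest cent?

Cost per mg of iron: oats $0.1452, eggs $1.0000, Greek yogurt $2.6667, cheddar $8.5000.
Take 2.065 servings of oats: +6.4 mg iron for $0.93 (total $0.93, still need 0.0 mg).
Filling from the cheapest source first is optimal under one linear minimum: $0.93.

$0.93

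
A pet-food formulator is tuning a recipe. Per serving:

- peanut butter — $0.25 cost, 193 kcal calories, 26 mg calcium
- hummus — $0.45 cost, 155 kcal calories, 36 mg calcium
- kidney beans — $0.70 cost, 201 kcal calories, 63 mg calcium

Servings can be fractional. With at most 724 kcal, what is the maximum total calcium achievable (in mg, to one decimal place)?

Calcium per kcal: kidney beans 0.3134, hummus 0.2323, peanut butter 0.1347.
With no serving limits, spend the whole calories allowance on kidney beans: 724 kcal / 201 kcal × 63 mg = 226.9 mg.

226.9 mg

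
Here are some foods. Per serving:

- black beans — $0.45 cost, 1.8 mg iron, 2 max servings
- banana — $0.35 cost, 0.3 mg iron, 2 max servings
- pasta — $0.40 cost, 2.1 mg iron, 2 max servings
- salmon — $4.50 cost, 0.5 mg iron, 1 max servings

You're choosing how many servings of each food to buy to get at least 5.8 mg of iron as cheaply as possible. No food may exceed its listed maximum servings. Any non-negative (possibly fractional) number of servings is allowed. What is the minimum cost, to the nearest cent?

$1.20

Cost per mg of iron: pasta $0.1905, black beans $0.2500, banana $1.1667, salmon $9.0000.
Take 2 servings of pasta: +4.2 mg iron for $0.80 (total $0.80, still need 1.6 mg).
Take 0.8889 servings of black beans: +1.6 mg iron for $0.40 (total $1.20, still need 0.0 mg).
Filling from the cheapest source first is optimal under one linear minimum: $1.20.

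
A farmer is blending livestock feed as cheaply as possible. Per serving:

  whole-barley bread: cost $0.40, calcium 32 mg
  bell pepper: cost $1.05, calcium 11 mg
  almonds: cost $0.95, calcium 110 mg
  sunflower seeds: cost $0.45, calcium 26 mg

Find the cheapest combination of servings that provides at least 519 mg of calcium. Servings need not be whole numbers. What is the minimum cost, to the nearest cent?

Cost per mg of calcium: almonds $0.0086, whole-barley bread $0.0125, sunflower seeds $0.0173, bell pepper $0.0955.
With no serving limits, use only almonds: 519 mg / 110 mg = 4.718 servings × $0.95 = $4.48.

$4.48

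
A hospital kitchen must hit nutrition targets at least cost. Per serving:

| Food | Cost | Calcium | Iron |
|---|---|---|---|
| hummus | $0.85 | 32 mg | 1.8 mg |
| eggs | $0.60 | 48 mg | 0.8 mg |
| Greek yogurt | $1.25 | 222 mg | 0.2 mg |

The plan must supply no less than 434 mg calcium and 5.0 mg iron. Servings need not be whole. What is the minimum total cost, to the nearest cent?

With two linear requirements the optimum uses one or two foods; enumerate the corners.
hummus only: max(434/32, 5.0/1.8) = 13.56 servings → $11.53.
eggs only: max(434/48, 5.0/0.8) = 9.042 servings → $5.42.
Greek yogurt only: max(434/222, 5.0/0.2) = 25 servings → $31.25.
hummus + eggs: the both-tight solution has a negative serving — not a feasible corner.
hummus + Greek yogurt with both tight: 2.602 servings and 1.58 servings → $4.19.
eggs + Greek yogurt with both tight: 6.09 servings and 0.6381 servings → $4.45.
Cheapest feasible corner: $4.19.

$4.19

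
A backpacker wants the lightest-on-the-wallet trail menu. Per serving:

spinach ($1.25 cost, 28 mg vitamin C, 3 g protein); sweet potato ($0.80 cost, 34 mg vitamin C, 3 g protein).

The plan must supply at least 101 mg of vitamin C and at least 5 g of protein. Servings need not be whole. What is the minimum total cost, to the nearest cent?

$2.38

spinach only: max(101/28, 5/3) = 3.607 servings → $4.51.
sweet potato only: max(101/34, 5/3) = 2.971 servings → $2.38.
spinach + sweet potato: intersection lies outside the first quadrant.
So the least-cost plan costs $2.38.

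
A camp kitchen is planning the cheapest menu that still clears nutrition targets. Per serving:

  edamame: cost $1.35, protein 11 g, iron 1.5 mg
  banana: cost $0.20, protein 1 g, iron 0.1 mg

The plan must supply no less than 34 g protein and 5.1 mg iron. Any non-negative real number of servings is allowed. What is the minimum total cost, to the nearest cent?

$4.59

At the optimum either one food covers both requirements or two foods hit both targets exactly; no other combination can be cheaper.
edamame only: max(34/11, 5.1/1.5) = 3.4 servings → $4.59.
banana only: max(34/1, 5.1/0.1) = 51 servings → $10.20.
edamame + banana: intersection lies outside the first quadrant.
Cheapest feasible corner: $4.59.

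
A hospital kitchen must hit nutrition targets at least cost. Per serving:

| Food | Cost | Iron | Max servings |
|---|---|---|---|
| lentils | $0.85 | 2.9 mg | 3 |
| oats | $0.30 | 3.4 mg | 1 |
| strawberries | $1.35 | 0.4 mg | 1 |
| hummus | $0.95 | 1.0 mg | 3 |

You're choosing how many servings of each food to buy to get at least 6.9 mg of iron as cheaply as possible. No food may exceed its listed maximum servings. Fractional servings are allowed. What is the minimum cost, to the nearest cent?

Cost per mg of iron: oats $0.0882, lentils $0.2931, hummus $0.9500, strawberries $3.3750.
Take 1 serving of oats: +3.4 mg iron for $0.30 (total $0.30, still need 3.5 mg).
Take 1.207 servings of lentils: +3.5 mg iron for $1.03 (total $1.33, still need 0.0 mg).
Greedy by cheapest-per-mg is optimal for a single linear constraint, so the minimum cost is $1.33.

$1.33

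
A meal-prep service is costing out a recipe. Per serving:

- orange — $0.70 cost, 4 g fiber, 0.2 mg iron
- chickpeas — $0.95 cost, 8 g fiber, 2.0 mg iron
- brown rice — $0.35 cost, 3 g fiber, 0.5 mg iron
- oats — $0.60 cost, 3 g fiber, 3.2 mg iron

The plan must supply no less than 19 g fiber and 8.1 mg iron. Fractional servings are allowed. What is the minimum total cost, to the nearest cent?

orange only: max(19/4, 8.1/0.2) = 40.5 servings → $28.35.
chickpeas only: max(19/8, 8.1/2.0) = 4.05 servings → $3.85.
brown rice only: max(19/3, 8.1/0.5) = 16.2 servings → $5.67.
oats only: max(19/3, 8.1/3.2) = 6.333 servings → $3.80.
orange + chickpeas with both targets exact would need a negative amount; discard.
orange + brown rice: intersection lies outside the first quadrant.
orange + oats with both tight: 2.992 servings and 2.344 servings → $3.50.
chickpeas + brown rice with both targets exact would need a negative amount; discard.
chickpeas + oats with both tight: 1.862 servings and 1.367 servings → $2.59.
brown rice + oats with both tight: 4.506 servings and 1.827 servings → $2.67.
So the least-cost plan costs $2.59.

$2.59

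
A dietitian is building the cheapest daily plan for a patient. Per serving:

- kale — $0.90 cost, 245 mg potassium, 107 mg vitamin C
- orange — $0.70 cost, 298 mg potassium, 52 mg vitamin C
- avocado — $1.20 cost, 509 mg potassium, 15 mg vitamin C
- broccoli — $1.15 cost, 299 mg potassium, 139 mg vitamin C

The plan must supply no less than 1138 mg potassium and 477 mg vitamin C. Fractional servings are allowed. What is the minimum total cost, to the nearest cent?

$4.08

For a min-cost LP with two ≥-constraints, a basic feasible solution has at most two positive variables.
kale only: max(1138/245, 477/107) = 4.645 servings → $4.18.
orange only: max(1138/298, 477/52) = 9.173 servings → $6.42.
avocado only: max(1138/509, 477/15) = 31.8 servings → $38.16.
broccoli only: max(1138/299, 477/139) = 3.806 servings → $4.38.
kale + orange with both tight: 4.334 servings and 0.256 servings → $4.08.
kale + avocado with both tight: 4.444 servings and 0.0965 servings → $4.12.
kale + broccoli: the both-tight solution has a negative serving — not a feasible corner.
orange + avocado with both targets exact would need a negative amount; discard.
orange + broccoli with both tight: 0.6013 servings and 3.207 servings → $4.11.
avocado + broccoli with both tight: 0.2348 servings and 3.406 servings → $4.20.
The minimum over all feasible corners is $4.08.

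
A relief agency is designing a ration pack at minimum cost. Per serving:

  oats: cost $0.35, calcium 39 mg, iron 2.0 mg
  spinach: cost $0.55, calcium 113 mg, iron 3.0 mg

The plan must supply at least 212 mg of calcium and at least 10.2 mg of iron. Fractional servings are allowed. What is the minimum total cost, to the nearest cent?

$1.79

With two linear requirements the optimum uses one or two foods; enumerate the corners.
oats only: max(212/39, 10.2/2.0) = 5.436 servings → $1.90.
spinach only: max(212/113, 10.2/3.0) = 3.4 servings → $1.87.
oats + spinach with both tight: 4.739 servings and 0.2404 servings → $1.79.
The minimum over all feasible corners is $1.79.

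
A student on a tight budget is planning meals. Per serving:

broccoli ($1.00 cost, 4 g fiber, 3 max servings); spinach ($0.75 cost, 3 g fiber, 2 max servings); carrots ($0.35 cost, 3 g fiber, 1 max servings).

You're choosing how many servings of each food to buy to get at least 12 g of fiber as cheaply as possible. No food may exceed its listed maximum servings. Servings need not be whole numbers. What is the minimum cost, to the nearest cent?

$2.60

Cost per g of fiber: carrots $0.1167, broccoli $0.2500, spinach $0.2500.
Take 1 serving of carrots: +3.0 g fiber for $0.35 (total $0.35, still need 9.0 g).
Take 2.25 servings of broccoli: +9.0 g fiber for $2.25 (total $2.60, still need 0.0 g).
Greedy by cheapest-per-g is optimal for a single linear constraint, so the minimum cost is $2.60.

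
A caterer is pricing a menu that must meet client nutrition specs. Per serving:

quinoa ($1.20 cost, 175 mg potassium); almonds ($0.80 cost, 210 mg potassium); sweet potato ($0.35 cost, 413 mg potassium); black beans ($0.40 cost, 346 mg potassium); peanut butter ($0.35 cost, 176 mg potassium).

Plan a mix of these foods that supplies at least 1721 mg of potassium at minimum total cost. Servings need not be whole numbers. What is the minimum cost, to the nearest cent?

Cost per mg of potassium: sweet potato $0.0008, black beans $0.0012, peanut butter $0.0020, almonds $0.0038, quinoa $0.0069.
With no serving limits, use only sweet potato: 1721 mg / 413 mg = 4.167 servings × $0.35 = $1.46.

$1.46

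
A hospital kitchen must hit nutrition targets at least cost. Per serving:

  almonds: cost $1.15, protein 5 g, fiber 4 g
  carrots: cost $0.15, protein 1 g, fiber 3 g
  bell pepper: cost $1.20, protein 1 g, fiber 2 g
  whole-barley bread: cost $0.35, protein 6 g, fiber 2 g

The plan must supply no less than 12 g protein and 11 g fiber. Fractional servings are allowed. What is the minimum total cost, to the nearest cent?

$0.94

Minimising a linear cost over {protein ≥ 12, fiber ≥ 11, servings ≥ 0} — the optimum is at a vertex, using one or two foods.
almonds only: max(12/5, 11/4) = 2.75 servings → $3.16.
carrots only: max(12/1, 11/3) = 12 servings → $1.80.
bell pepper only: max(12/1, 11/2) = 12 servings → $14.40.
whole-barley bread only: max(12/6, 11/2) = 5.5 servings → $1.93.
almonds + carrots with both tight: 2.273 servings and 0.6364 servings → $2.71.
almonds + bell pepper with both tight: 2.167 servings and 1.167 servings → $3.89.
almonds + whole-barley bread: the both-tight solution has a negative serving — not a feasible corner.
carrots + bell pepper: the both-tight solution has a negative serving — not a feasible corner.
carrots + whole-barley bread with both tight: 2.625 servings and 1.562 servings → $0.94.
bell pepper + whole-barley bread with both tight: 4.2 servings and 1.3 servings → $5.50.
The minimum over all feasible corners is $0.94.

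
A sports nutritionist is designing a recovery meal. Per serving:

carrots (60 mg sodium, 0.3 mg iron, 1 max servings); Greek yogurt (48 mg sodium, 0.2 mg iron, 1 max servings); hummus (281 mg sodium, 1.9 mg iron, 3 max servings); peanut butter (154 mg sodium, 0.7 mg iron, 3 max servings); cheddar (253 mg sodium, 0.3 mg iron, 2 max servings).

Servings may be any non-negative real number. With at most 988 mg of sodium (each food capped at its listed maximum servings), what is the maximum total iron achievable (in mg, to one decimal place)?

Iron per mg sodium: hummus 0.006762, carrots 0.005, peanut butter 0.004545, Greek yogurt 0.004167, cheddar 0.001186.
Take 3 servings of hummus: uses 843 mg sodium, +5.7 mg iron (running total 5.7 mg).
Take 1 serving of carrots: uses 60 mg sodium, +0.3 mg iron (running total 6.0 mg).
Take 0.5519 servings of peanut butter: uses 85 mg sodium, +0.4 mg iron (running total 6.4 mg).
Filling greedily by iron-per-mg sodium is optimal for one linear limit, giving 6.4 mg.

6.4 mg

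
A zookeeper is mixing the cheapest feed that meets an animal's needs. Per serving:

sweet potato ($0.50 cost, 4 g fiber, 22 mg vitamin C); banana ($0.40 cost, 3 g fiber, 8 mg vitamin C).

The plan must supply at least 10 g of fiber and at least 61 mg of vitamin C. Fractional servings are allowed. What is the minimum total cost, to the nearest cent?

$1.39

Minimising a linear cost over {fiber ≥ 10, vitamin C ≥ 61, servings ≥ 0} — the optimum is at a vertex, using one or two foods.
sweet potato only: max(10/4, 61/22) = 2.773 servings → $1.39.
banana only: max(10/3, 61/8) = 7.625 servings → $3.05.
sweet potato + banana: intersection lies outside the first quadrant.
The minimum over all feasible corners is $1.39.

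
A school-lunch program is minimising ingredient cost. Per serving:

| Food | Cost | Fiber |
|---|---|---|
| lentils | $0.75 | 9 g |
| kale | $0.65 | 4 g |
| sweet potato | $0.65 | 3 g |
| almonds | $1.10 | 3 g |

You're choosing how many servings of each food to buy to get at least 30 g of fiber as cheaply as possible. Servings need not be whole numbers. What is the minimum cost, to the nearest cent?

$2.50

Cost per g of fiber: lentils $0.0833, kale $0.1625, sweet potato $0.2167, almonds $0.3667.
With no serving limits, use only lentils: 30 g / 9 g = 3.333 servings × $0.75 = $2.50.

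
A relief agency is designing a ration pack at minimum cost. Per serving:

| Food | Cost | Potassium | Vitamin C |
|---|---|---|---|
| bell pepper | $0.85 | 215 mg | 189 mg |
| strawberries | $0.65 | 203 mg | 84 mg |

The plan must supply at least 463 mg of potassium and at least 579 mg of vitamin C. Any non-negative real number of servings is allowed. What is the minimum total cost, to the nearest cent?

With two linear requirements the optimum uses one or two foods; enumerate the corners.
bell pepper only: max(463/215, 579/189) = 3.063 servings → $2.60.
strawberries only: max(463/203, 579/84) = 6.893 servings → $4.48.
bell pepper + strawberries: intersection lies outside the first quadrant.
Cheapest feasible corner: $2.60.

$2.60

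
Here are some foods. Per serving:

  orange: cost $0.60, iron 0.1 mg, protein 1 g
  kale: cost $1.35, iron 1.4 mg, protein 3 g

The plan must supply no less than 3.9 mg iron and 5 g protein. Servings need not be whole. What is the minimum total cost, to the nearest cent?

$3.76

At the optimum either one food covers both requirements or two foods hit both targets exactly; no other combination can be cheaper.
orange only: max(3.9/0.1, 5/1) = 39 servings → $23.40.
kale only: max(3.9/1.4, 5/3) = 2.786 servings → $3.76.
orange + kale with both targets exact would need a negative amount; discard.
Cheapest feasible corner: $3.76.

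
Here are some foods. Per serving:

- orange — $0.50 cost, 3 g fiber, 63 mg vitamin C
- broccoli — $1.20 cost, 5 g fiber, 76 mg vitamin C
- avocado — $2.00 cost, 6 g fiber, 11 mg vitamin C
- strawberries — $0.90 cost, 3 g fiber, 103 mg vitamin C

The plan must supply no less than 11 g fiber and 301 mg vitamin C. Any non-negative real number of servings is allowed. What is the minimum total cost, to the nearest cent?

$2.39

Minimising a linear cost over {fiber ≥ 11, vitamin C ≥ 301, servings ≥ 0} — the optimum is at a vertex, using one or two foods.
orange only: max(11/3, 301/63) = 4.778 servings → $2.39.
broccoli only: max(11/5, 301/76) = 3.961 servings → $4.75.
avocado only: max(11/6, 301/11) = 27.36 servings → $54.73.
strawberries only: max(11/3, 301/103) = 3.667 servings → $3.30.
orange + broccoli with both targets exact would need a negative amount; discard.
orange + avocado: the both-tight solution has a negative serving — not a feasible corner.
orange + strawberries with both tight: 1.917 servings and 1.75 servings → $2.53.
broccoli + avocado: the both-tight solution has a negative serving — not a feasible corner.
broccoli + strawberries with both tight: 0.8014 servings and 2.331 servings → $3.06.
avocado + strawberries with both tight: 0.3932 servings and 2.88 servings → $3.38.
So the least-cost plan costs $2.39.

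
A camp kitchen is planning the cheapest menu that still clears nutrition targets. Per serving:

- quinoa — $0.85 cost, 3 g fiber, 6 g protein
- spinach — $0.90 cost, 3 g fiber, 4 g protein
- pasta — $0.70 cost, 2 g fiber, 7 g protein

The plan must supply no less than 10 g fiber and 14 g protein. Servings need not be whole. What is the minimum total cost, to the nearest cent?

A basic optimal solution has at most two foods positive. Try each food alone and each pair with both targets met exactly.
quinoa only: max(10/3, 14/6) = 3.333 servings → $2.83.
spinach only: max(10/3, 14/4) = 3.5 servings → $3.15.
pasta only: max(10/2, 14/7) = 5 servings → $3.50.
quinoa + spinach with both tight: 0.3333 servings and 3 servings → $2.98.
quinoa + pasta: intersection lies outside the first quadrant.
spinach + pasta with both tight: 3.231 servings and 0.1538 servings → $3.02.
The minimum over all feasible corners is $2.83.

$2.83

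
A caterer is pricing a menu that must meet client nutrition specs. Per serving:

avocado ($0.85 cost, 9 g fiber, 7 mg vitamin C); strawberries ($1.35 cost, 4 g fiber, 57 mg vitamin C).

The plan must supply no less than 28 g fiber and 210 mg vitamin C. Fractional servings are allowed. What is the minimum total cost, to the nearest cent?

$6.04

Two binding constraints pin down two serving amounts, so the optimal mix uses at most two foods. The candidates are each food alone (scaled to the tighter of fiber/vitamin C) and each pair with both constraints tight.
avocado only: max(28/9, 210/7) = 30 servings → $25.50.
strawberries only: max(28/4, 210/57) = 7 servings → $9.45.
avocado + strawberries with both tight: 1.559 servings and 3.493 servings → $6.04.
The minimum over all feasible corners is $6.04.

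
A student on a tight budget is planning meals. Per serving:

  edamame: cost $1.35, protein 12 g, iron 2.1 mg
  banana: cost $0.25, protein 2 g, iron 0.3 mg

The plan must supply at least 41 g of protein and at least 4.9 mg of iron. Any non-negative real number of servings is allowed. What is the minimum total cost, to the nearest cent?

$4.61

Two binding constraints pin down two serving amounts, so the optimal mix uses at most two foods. The candidates are each food alone (scaled to the tighter of protein/iron) and each pair with both constraints tight.
edamame only: max(41/12, 4.9/2.1) = 3.417 servings → $4.61.
banana only: max(41/2, 4.9/0.3) = 20.5 servings → $5.12.
edamame + banana with both targets exact would need a negative amount; discard.
So the least-cost plan costs $4.61.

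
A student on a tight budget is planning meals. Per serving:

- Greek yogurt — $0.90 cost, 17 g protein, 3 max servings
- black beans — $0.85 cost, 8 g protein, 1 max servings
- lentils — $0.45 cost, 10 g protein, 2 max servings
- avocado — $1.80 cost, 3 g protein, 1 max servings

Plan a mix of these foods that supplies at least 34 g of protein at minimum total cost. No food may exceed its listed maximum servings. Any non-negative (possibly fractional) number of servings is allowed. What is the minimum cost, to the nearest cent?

Cost per g of protein: lentils $0.0450, Greek yogurt $0.0529, black beans $0.1062, avocado $0.6000.
Take 2 servings of lentils: +20.0 g protein for $0.90 (total $0.90, still need 14.0 g).
Take 0.8235 servings of Greek yogurt: +14.0 g protein for $0.74 (total $1.64, still need 0.0 g).
Filling from the cheapest source first is optimal under one linear minimum: $1.64.

$1.64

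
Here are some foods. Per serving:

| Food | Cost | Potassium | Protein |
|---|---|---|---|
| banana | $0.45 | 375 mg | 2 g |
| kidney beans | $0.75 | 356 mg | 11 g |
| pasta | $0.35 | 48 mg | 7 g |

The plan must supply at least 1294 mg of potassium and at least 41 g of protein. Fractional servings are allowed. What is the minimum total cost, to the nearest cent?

$2.77

Two binding constraints pin down two serving amounts, so the optimal mix uses at most two foods. The candidates are each food alone (scaled to the tighter of potassium/protein) and each pair with both constraints tight.
banana only: max(1294/375, 41/2) = 20.5 servings → $9.22.
kidney beans only: max(1294/356, 41/11) = 3.727 servings → $2.80.
pasta only: max(1294/48, 41/7) = 26.96 servings → $9.44.
banana + kidney beans: the both-tight solution has a negative serving — not a feasible corner.
banana + pasta with both tight: 2.803 servings and 5.056 servings → $3.03.
kidney beans + pasta with both tight: 3.61 servings and 0.1843 servings → $2.77.
Cheapest feasible corner: $2.77.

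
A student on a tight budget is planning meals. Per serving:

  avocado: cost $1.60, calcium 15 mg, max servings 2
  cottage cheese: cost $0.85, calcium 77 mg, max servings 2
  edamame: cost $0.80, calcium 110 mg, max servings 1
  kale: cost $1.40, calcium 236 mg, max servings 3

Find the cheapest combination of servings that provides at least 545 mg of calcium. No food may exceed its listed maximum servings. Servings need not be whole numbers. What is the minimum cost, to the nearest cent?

$3.23

Cost per mg of calcium: kale $0.0059, edamame $0.0073, cottage cheese $0.0110, avocado $0.1067.
Take 2.309 servings of kale: +545.0 mg calcium for $3.23 (total $3.23, still need 0.0 mg).
Filling from the cheapest source first is optimal under one linear minimum: $3.23.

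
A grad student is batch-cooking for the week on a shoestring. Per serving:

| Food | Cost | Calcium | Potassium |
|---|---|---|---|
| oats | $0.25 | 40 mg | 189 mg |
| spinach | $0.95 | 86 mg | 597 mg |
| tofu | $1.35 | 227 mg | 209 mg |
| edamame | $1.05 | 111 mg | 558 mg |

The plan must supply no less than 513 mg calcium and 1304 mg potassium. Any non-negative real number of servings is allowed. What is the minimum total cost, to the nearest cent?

$3.12

Compare the cost at each extreme point of the feasible region.
oats only: max(513/40, 1304/189) = 12.82 servings → $3.21.
spinach only: max(513/86, 1304/597) = 5.965 servings → $5.67.
tofu only: max(513/227, 1304/209) = 6.239 servings → $8.42.
edamame only: max(513/111, 1304/558) = 4.622 servings → $4.85.
oats + spinach: the both-tight solution has a negative serving — not a feasible corner.
oats + tofu with both tight: 5.465 servings and 1.297 servings → $3.12.
oats + edamame: the both-tight solution has a negative serving — not a feasible corner.
spinach + tofu with both tight: 1.606 servings and 1.651 servings → $3.76.
spinach + edamame with both targets exact would need a negative amount; discard.
tofu + edamame with both tight: 1.368 servings and 1.825 servings → $3.76.
So the least-cost plan costs $3.12.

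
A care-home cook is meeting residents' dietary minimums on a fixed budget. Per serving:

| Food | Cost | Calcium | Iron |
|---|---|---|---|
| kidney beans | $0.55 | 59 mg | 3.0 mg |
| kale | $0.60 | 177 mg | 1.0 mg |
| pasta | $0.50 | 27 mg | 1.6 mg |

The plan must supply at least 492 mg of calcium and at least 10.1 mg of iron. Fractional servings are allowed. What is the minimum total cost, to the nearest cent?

At the optimum either one food covers both requirements or two foods hit both targets exactly; no other combination can be cheaper.
kidney beans only: max(492/59, 10.1/3.0) = 8.339 servings → $4.59.
kale only: max(492/177, 10.1/1.0) = 10.1 servings → $6.06.
pasta only: max(492/27, 10.1/1.6) = 18.22 servings → $9.11.
kidney beans + kale with both tight: 2.745 servings and 1.865 servings → $2.63.
kidney beans + pasta: the both-tight solution has a negative serving — not a feasible corner.
kale + pasta with both tight: 2.008 servings and 5.057 servings → $3.73.
So the least-cost plan costs $2.63.

$2.63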